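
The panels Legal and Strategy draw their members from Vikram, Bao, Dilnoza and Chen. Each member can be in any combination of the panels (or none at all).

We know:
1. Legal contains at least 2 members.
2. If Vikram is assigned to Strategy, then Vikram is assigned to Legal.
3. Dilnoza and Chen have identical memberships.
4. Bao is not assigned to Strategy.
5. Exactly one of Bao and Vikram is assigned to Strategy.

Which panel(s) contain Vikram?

Vikram: Legal, Strategy

From (4): Bao ∉ Strategy.
(5) (exactly one): Vikram ∈ Strategy.
(2): Vikram ∈ Legal.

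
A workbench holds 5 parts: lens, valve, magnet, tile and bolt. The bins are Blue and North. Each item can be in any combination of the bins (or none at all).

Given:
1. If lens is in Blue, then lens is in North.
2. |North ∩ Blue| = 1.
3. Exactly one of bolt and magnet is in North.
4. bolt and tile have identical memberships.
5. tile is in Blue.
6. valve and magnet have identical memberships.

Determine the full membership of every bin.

Blue = {bolt, lens, tile}; North = {lens, magnet, valve}

From (5): tile ∈ Blue.
(4): bolt matches tile: bolt ∈ Blue.
Suppose lens ∉ Blue: no assignment then satisfies all the clues, so lens ∈ Blue.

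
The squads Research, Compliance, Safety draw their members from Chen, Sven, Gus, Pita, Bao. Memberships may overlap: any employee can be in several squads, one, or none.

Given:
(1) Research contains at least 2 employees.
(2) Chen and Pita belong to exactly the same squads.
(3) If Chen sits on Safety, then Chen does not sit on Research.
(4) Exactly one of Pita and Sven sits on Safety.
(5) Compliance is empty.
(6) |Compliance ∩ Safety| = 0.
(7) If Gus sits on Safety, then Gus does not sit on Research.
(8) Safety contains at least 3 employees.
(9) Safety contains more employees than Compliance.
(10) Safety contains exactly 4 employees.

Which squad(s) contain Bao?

Bao: Research, Safety

(5): Compliance already has 0, so the rest are out.
Suppose Bao ∉ Research: no assignment then satisfies all the clues, so Bao ∈ Research.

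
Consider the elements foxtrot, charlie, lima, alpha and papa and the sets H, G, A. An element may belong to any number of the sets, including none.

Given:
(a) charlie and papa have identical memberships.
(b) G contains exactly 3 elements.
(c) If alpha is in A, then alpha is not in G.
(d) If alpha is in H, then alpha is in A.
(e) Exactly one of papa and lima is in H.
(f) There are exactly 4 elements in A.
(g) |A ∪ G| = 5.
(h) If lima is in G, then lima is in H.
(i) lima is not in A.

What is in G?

G = {charlie, lima, papa}

From (i): lima ∉ A.
(f): only 4 candidates remain for A, so all are in.
(c): alpha ∉ G.
Suppose foxtrot ∈ G: no assignment then satisfies all the clues, so foxtrot ∉ G.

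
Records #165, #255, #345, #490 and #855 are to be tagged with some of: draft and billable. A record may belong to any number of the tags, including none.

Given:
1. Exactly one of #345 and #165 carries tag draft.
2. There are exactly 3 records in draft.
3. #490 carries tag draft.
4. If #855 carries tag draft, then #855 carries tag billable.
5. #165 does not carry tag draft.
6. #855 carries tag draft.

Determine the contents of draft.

draft = {#345, #490, #855}

From (3): #490 ∈ draft.
From (5): #165 ∉ draft.
From (6): #855 ∈ draft.
(1) (exactly one): #345 ∈ draft.
(2): draft already has 3, so the rest are out.
(4): #855 ∈ billable.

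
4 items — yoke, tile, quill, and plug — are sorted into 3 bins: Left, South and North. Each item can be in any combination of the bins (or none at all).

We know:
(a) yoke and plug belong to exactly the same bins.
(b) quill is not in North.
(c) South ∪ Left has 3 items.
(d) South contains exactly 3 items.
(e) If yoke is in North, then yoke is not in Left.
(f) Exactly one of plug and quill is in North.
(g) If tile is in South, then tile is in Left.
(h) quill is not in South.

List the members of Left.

Left = {tile}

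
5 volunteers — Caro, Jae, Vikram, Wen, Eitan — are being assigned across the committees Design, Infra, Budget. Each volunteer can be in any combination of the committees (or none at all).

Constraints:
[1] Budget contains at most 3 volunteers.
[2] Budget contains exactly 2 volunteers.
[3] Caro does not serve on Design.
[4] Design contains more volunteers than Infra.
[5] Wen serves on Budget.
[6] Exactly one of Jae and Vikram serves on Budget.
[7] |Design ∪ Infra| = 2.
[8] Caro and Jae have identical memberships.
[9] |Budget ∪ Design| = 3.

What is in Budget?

Budget = {Vikram, Wen}

From (3): Caro ∉ Design.
From (5): Wen ∈ Budget.
(8): Jae matches Caro: Jae ∉ Design.
Suppose Caro ∈ Budget: no assignment then satisfies all the clues, so Caro ∉ Budget.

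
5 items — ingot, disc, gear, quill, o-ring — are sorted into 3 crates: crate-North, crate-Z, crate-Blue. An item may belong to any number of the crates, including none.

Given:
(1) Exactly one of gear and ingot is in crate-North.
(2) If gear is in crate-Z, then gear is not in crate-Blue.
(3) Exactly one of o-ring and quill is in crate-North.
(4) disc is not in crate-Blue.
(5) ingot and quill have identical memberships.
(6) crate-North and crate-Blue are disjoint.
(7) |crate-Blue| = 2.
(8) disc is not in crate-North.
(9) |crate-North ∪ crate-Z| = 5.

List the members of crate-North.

crate-North = {gear, o-ring}

From (4): disc ∉ crate-Blue.
From (8): disc ∉ crate-North.
Suppose ingot ∈ crate-North: no assignment then satisfies all the clues, so ingot ∉ crate-North.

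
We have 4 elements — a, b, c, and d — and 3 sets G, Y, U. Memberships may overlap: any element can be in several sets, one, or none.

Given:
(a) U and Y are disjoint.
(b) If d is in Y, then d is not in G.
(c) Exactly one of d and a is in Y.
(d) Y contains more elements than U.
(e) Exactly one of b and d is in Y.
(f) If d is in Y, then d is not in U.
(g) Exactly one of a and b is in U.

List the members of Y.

Y = {c, d}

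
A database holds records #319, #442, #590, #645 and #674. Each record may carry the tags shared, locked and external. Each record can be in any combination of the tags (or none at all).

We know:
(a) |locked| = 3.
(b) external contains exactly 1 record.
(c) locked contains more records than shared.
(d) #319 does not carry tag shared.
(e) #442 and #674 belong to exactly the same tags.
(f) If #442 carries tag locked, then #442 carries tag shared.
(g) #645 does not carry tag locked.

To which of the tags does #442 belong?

#442: locked, shared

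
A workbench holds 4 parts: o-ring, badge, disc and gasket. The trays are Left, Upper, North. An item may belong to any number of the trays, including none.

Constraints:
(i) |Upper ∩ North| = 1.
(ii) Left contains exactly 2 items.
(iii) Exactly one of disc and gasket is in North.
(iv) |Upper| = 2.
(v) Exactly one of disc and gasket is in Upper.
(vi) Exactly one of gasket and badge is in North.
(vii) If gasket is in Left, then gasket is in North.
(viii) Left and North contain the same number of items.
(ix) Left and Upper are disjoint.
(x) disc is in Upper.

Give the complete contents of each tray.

Left = {badge, gasket}; Upper = {disc, o-ring}; North = {gasket, o-ring}

From (x): disc ∈ Upper.
(v) (exactly one): gasket ∉ Upper.
(ix) (disjoint): disc ∉ Left.
Suppose o-ring ∈ Left: no assignment then satisfies all the clues, so o-ring ∉ Left.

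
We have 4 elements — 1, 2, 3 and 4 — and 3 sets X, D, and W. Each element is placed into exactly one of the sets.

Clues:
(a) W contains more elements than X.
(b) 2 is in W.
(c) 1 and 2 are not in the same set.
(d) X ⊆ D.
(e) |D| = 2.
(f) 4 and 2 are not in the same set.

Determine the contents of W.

W = {2, 3}

From (b): 2 ∈ W.
(c): 1 ∉ W.
(f): 4 ∉ W.
Suppose 3 ∉ W: no assignment then satisfies all the clues, so 3 ∈ W.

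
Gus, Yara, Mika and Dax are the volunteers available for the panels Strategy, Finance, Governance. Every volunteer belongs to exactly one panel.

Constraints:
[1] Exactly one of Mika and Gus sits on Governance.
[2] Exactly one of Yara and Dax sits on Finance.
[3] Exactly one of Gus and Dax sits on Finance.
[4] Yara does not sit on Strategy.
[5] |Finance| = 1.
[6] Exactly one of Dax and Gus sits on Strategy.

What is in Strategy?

Strategy = {Gus}

From (4): Yara ∉ Strategy.
Suppose Gus ∉ Strategy: no assignment then satisfies all the clues, so Gus ∈ Strategy.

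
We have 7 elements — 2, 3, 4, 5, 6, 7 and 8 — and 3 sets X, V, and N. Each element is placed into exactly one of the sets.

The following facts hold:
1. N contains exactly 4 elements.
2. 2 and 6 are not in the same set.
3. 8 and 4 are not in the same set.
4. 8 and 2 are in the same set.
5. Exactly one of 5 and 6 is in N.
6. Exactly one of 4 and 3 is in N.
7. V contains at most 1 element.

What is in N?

N = {2, 3, 5, 8}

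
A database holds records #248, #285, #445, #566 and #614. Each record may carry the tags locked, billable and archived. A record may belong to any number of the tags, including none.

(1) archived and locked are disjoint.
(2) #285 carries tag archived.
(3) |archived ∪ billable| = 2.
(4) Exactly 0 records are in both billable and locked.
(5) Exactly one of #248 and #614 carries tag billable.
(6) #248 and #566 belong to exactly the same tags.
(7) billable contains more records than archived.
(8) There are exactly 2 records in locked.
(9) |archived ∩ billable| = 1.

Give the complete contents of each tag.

From (2): #285 ∈ archived.
(1) (disjoint): #285 ∉ locked.
Suppose #248 ∉ locked: no assignment then satisfies all the clues, so #248 ∈ locked.

locked = {#248, #566}; billable = {#285, #614}; archived = {#285}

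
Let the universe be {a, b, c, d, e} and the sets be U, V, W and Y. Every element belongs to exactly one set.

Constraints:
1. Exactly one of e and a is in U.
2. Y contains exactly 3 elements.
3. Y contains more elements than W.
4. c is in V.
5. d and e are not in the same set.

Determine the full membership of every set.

U = {e}; V = {c}; W = {}; Y = {a, b, d}

From (4): c ∈ V.
Suppose a ∈ U: no assignment then satisfies all the clues, so a ∉ U.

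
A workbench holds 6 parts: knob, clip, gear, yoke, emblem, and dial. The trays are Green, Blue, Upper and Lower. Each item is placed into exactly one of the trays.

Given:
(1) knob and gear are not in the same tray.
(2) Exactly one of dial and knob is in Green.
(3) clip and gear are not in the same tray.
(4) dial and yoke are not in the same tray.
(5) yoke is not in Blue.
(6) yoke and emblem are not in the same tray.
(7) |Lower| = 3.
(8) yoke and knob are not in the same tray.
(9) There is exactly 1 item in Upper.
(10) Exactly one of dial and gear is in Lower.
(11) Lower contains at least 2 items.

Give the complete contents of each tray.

Green = {knob}; Blue = {gear}; Upper = {yoke}; Lower = {clip, dial, emblem}

From (5): yoke ∉ Blue.
Suppose knob ∉ Green: no assignment then satisfies all the clues, so knob ∈ Green.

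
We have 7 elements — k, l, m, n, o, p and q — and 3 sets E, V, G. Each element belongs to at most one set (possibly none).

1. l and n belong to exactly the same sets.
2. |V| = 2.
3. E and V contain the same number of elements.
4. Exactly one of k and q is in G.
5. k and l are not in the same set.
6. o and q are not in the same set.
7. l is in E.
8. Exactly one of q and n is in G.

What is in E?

E = {l, n}

From (7): l ∈ E.
(1): n matches l: n ∈ E.
(5): k ∉ E.
(8) (exactly one): q ∈ G.
(4) (exactly one): k ∉ G.
(6): o ∉ G.
Suppose m ∈ E: no assignment then satisfies all the clues, so m ∉ E.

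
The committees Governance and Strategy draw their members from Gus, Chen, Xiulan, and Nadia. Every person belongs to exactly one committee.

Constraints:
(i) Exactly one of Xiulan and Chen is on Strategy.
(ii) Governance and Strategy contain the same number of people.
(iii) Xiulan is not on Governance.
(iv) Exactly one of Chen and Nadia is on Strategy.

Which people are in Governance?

Governance = {Chen, Gus}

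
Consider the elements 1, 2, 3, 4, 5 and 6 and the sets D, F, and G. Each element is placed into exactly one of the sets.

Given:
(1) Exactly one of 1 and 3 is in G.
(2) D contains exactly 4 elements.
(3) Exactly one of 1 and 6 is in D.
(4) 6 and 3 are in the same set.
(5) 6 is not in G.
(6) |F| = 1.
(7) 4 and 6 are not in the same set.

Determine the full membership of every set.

D = {2, 3, 5, 6}; F = {4}; G = {1}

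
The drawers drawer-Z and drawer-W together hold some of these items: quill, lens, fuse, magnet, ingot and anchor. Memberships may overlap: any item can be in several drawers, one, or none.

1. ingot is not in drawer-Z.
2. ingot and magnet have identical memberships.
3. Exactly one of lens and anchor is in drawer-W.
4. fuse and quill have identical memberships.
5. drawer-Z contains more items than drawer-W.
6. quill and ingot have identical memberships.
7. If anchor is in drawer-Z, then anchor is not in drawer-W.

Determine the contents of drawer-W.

drawer-W = {lens}

From (1): ingot ∉ drawer-Z.
(2): magnet matches ingot: magnet ∉ drawer-Z.
(6): quill matches ingot: quill ∉ drawer-Z.
(4): fuse matches quill: fuse ∉ drawer-Z.
Suppose quill ∈ drawer-W: no assignment then satisfies all the clues, so quill ∉ drawer-W.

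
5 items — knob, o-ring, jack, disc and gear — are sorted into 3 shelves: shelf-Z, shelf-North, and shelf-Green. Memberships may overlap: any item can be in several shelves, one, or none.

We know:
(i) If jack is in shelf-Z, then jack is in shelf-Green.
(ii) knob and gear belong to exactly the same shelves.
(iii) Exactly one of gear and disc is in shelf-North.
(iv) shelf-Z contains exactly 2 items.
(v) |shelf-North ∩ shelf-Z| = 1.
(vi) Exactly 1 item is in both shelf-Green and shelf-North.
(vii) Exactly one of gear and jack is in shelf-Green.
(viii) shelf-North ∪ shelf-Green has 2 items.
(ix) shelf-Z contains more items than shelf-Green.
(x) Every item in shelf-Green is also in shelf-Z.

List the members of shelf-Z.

shelf-Z = {jack, o-ring}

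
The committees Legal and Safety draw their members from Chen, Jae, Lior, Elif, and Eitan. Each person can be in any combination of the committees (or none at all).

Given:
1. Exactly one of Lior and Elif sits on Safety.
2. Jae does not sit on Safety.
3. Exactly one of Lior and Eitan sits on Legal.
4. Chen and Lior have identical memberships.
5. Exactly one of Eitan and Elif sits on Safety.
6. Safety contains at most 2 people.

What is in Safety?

Safety = {Elif}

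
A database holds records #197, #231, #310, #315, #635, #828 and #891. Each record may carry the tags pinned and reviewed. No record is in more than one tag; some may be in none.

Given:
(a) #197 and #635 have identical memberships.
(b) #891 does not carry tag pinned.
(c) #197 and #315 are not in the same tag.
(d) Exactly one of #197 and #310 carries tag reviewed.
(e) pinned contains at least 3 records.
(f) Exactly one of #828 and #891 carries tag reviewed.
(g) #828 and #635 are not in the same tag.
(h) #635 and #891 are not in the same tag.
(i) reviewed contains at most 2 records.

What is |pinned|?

3

From (b): #891 ∉ pinned.
Suppose #197 ∈ reviewed: no assignment then satisfies all the clues, so #197 ∉ reviewed.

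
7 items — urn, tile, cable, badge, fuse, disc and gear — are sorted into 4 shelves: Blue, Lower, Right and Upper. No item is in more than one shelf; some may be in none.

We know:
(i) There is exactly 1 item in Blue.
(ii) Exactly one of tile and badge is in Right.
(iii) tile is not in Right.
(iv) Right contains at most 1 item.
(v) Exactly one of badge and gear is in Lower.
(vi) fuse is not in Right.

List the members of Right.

From (iii): tile ∉ Right.
From (vi): fuse ∉ Right.
(ii) (exactly one): badge ∈ Right.
(iv): Right already has 1, so the rest are out.
(v) (exactly one): gear ∈ Lower.

Right = {badge}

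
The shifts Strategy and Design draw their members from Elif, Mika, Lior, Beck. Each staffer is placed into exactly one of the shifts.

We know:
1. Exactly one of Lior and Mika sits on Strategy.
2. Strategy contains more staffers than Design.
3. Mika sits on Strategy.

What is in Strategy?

Strategy = {Beck, Elif, Mika}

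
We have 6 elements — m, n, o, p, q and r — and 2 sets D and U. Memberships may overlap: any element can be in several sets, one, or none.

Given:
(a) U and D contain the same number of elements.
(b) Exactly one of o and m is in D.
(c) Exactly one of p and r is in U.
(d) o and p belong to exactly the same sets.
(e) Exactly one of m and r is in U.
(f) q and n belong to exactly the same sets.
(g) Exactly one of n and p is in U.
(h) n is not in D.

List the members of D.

D = {o, p, r}

From (h): n ∉ D.
(f): q matches n: q ∉ D.
Suppose m ∈ D: no assignment then satisfies all the clues, so m ∉ D.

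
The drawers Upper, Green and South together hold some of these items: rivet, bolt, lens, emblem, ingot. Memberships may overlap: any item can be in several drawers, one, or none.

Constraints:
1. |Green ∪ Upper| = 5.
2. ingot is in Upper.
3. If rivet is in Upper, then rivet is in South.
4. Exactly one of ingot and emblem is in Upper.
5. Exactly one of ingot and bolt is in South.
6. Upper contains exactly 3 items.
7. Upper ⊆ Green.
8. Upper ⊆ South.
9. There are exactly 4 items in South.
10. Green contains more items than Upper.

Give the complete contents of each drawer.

Upper = {ingot, lens, rivet}; Green = {bolt, emblem, ingot, lens, rivet}; South = {emblem, ingot, lens, rivet}

From (2): ingot ∈ Upper.
(4) (exactly one): emblem ∉ Upper.
(7) with ingot ∈ Upper: ingot ∈ Green.
(8) with ingot ∈ Upper: ingot ∈ South.
(5) (exactly one): bolt ∉ South.
(8) contrapositive: bolt ∉ Upper.
(9): only 4 candidates remain for South, so all are in.
(6): only 3 candidates remain for Upper, so all are in.
(7) with rivet ∈ Upper: rivet ∈ Green.
(7) with lens ∈ Upper: lens ∈ Green.
Suppose bolt ∉ Green: no assignment then satisfies all the clues, so bolt ∈ Green.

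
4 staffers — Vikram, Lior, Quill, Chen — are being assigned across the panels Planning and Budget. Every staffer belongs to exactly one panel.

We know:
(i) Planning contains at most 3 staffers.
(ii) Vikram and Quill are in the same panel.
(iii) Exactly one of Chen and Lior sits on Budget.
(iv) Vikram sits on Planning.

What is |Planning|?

3

From (iv): Vikram ∈ Planning.
(ii): Quill matches Vikram: Quill ∈ Planning.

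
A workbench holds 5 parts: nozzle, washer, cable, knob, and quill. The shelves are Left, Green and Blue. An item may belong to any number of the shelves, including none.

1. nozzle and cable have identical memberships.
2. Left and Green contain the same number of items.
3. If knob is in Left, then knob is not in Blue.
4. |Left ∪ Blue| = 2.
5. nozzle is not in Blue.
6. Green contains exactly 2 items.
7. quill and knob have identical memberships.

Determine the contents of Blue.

Blue = {}

From (5): nozzle ∉ Blue.
(1): cable matches nozzle: cable ∉ Blue.
Suppose washer ∈ Blue: no assignment then satisfies all the clues, so washer ∉ Blue.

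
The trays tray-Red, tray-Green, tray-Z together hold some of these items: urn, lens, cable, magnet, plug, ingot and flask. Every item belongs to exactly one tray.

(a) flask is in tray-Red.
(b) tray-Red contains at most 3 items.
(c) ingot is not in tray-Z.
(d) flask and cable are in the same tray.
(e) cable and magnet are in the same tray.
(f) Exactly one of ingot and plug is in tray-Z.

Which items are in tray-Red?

From (a): flask ∈ tray-Red.
From (c): ingot ∉ tray-Z.
(d): cable matches flask: cable ∈ tray-Red.
(e): magnet matches cable: magnet ∈ tray-Red.
(f) (exactly one): plug ∈ tray-Z.
(b): tray-Red already has 3, so the rest are out.
Only one tray left: ingot ∈ tray-Green.

tray-Red = {cable, flask, magnet}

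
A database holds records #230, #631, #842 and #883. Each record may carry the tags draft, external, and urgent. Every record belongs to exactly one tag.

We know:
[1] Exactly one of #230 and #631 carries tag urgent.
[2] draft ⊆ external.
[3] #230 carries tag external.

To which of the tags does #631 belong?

#631: urgent

From (3): #230 ∈ external.
(1) (exactly one): #631 ∈ urgent.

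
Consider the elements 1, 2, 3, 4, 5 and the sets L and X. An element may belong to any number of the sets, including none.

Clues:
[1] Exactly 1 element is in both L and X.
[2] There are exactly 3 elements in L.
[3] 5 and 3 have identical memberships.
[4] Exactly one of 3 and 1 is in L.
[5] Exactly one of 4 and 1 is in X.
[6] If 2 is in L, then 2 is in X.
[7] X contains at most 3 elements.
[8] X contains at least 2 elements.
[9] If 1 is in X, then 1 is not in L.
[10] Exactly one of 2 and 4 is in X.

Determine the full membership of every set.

L = {2, 3, 5}; X = {1, 2}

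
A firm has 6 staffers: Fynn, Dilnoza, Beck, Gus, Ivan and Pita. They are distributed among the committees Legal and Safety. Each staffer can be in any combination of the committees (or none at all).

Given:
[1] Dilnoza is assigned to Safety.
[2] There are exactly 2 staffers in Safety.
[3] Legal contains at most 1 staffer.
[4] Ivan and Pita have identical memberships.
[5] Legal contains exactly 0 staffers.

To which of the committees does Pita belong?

From (1): Dilnoza ∈ Safety.
(5): Legal already has 0, so the rest are out.
Suppose Pita ∈ Safety: no assignment then satisfies all the clues, so Pita ∉ Safety.

Pita: none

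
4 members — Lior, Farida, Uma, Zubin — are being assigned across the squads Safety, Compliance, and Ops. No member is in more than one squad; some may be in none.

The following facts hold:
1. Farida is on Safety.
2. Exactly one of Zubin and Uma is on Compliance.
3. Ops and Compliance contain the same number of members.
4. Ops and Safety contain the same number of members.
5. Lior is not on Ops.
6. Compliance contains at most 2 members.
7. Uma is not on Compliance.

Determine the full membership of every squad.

Safety = {Farida}; Compliance = {Zubin}; Ops = {Uma}

From (1): Farida ∈ Safety.
From (5): Lior ∉ Ops.
From (7): Uma ∉ Compliance.
(2) (exactly one): Zubin ∈ Compliance.
Suppose Lior ∈ Safety: no assignment then satisfies all the clues, so Lior ∉ Safety.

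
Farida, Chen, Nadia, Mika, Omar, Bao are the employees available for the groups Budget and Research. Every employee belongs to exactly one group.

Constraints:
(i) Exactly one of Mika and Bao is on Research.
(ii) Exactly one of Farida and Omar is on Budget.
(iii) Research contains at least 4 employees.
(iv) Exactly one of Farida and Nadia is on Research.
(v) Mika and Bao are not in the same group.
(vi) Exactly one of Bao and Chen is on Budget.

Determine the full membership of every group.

Budget = {Bao, Farida}; Research = {Chen, Mika, Nadia, Omar}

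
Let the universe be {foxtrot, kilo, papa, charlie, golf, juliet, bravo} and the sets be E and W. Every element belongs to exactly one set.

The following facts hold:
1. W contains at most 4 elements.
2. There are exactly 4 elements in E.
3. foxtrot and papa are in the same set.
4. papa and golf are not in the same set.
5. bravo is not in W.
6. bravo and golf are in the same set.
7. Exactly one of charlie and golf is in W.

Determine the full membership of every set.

E = {bravo, golf, juliet, kilo}; W = {charlie, foxtrot, papa}

From (5): bravo ∉ W.
(6): golf matches bravo: golf ∉ W.
(7) (exactly one): charlie ∈ W.
Only one set left: golf ∈ E.
Only one set left: bravo ∈ E.
(4): papa ∉ E.
Only one set left: papa ∈ W.
(3): foxtrot matches papa: foxtrot ∉ E.
(3): foxtrot matches papa: foxtrot ∈ W.
(2): only 4 candidates remain for E, so all are in.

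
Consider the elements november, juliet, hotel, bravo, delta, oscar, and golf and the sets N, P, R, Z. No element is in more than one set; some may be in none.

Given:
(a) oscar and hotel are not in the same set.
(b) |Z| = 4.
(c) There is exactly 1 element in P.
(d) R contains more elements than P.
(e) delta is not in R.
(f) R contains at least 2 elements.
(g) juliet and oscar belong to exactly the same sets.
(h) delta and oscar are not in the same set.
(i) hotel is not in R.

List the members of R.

R = {juliet, oscar}

From (e): delta ∉ R.
From (i): hotel ∉ R.
Suppose november ∈ R: no assignment then satisfies all the clues, so november ∉ R.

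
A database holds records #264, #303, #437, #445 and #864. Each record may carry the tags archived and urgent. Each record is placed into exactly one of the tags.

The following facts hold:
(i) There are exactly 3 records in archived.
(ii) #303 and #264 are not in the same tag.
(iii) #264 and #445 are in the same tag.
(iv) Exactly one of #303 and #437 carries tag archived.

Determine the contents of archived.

archived = {#264, #437, #445}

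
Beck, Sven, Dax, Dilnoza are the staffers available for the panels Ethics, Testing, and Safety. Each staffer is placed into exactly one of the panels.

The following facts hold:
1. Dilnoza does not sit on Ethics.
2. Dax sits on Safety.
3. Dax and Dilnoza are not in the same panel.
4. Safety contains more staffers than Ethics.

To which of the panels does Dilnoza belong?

Dilnoza: Testing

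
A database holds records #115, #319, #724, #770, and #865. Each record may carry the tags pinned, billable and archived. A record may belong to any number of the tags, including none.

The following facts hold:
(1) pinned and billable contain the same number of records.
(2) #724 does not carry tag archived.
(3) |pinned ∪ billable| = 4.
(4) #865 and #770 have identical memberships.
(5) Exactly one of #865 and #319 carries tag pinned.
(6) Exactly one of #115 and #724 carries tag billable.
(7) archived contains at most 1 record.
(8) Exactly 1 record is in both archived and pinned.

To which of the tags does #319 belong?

From (2): #724 ∉ archived.
Suppose #319 ∈ pinned: no assignment then satisfies all the clues, so #319 ∉ pinned.

#319: none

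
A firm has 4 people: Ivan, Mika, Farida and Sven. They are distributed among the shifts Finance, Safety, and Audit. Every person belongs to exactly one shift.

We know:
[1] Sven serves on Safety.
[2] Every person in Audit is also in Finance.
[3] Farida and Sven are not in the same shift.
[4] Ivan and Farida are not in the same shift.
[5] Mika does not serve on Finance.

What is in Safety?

Safety = {Ivan, Mika, Sven}

From (1): Sven ∈ Safety.
From (5): Mika ∉ Finance.
(2) contrapositive: Mika ∉ Audit.
(3): Farida ∉ Safety.
Only one shift left: Mika ∈ Safety.
Suppose Ivan ∉ Safety: no assignment then satisfies all the clues, so Ivan ∈ Safety.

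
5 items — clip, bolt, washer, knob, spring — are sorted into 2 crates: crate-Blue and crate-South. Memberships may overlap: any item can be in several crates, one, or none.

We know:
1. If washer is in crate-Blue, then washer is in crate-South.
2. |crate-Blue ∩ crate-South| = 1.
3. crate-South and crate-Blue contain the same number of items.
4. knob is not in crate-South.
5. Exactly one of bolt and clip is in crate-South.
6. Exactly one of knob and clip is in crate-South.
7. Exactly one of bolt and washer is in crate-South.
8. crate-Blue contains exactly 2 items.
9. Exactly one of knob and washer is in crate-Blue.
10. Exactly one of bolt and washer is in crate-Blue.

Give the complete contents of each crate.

From (4): knob ∉ crate-South.
(6) (exactly one): clip ∈ crate-South.
(5) (exactly one): bolt ∉ crate-South.
(7) (exactly one): washer ∈ crate-South.
Suppose clip ∈ crate-Blue: no assignment then satisfies all the clues, so clip ∉ crate-Blue.

crate-Blue = {spring, washer}; crate-South = {clip, washer}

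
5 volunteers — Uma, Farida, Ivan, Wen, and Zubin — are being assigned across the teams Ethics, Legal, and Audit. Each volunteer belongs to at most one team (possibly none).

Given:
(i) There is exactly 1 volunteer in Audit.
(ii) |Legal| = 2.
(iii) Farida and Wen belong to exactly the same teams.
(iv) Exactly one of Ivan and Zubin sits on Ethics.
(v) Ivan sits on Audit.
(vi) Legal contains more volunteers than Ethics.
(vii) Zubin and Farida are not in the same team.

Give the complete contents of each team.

Ethics = {Zubin}; Legal = {Farida, Wen}; Audit = {Ivan}

From (v): Ivan ∈ Audit.
(i): Audit already has 1, so the rest are out.
(iv) (exactly one): Zubin ∈ Ethics.
(vii): Farida ∉ Ethics.
(iii): Wen matches Farida: Wen ∉ Ethics.
Suppose Uma ∈ Ethics: no assignment then satisfies all the clues, so Uma ∉ Ethics.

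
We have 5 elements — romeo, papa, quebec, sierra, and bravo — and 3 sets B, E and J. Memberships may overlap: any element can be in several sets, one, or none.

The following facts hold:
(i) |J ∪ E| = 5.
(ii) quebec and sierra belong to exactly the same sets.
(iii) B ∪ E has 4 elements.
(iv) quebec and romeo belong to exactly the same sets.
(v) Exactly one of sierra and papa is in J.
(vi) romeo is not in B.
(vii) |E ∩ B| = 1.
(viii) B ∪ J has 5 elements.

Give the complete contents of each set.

B = {papa}; E = {papa, quebec, romeo, sierra}; J = {bravo, quebec, romeo, sierra}

From (vi): romeo ∉ B.
(iv): quebec matches romeo: quebec ∉ B.
(ii): sierra matches quebec: sierra ∉ B.
Suppose romeo ∉ E: no assignment then satisfies all the clues, so romeo ∈ E.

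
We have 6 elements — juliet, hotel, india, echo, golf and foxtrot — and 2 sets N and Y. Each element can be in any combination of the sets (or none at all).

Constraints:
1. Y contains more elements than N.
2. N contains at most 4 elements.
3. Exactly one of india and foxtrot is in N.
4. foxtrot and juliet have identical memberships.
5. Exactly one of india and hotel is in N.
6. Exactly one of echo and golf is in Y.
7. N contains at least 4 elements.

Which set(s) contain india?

india: Y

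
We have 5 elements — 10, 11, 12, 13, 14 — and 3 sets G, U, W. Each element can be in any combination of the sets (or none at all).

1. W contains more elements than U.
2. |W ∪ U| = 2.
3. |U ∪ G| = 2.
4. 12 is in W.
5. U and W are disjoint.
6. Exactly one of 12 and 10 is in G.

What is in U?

U = {}

From (4): 12 ∈ W.
(5) (disjoint): 12 ∉ U.
Suppose 10 ∈ U: no assignment then satisfies all the clues, so 10 ∉ U.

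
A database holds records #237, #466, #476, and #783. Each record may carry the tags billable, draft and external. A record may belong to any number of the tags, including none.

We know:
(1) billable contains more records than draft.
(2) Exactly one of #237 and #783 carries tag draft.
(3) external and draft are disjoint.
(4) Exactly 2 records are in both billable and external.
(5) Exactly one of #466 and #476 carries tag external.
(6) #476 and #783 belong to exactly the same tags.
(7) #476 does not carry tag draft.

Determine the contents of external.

external = {#476, #783}

From (7): #476 ∉ draft.
(6): #783 matches #476: #783 ∉ draft.
(2) (exactly one): #237 ∈ draft.
(3) (disjoint): #237 ∉ external.
Suppose #466 ∈ external: no assignment then satisfies all the clues, so #466 ∉ external.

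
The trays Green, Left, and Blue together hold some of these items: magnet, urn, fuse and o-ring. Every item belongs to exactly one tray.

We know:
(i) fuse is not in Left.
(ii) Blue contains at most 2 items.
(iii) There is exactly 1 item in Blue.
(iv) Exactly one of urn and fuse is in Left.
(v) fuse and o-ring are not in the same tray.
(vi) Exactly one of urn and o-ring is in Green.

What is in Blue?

Blue = {fuse}

From (i): fuse ∉ Left.
(iv) (exactly one): urn ∈ Left.
(vi) (exactly one): o-ring ∈ Green.
(v): fuse ∉ Green.
Only one tray left: fuse ∈ Blue.
(iii): Blue already has 1, so the rest are out.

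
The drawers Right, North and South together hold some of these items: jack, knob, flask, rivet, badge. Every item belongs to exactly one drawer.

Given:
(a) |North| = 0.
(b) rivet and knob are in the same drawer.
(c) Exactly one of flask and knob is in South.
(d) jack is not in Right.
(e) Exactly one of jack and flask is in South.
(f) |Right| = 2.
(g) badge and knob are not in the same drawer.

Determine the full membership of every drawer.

From (d): jack ∉ Right.
(a): North already has 0, so the rest are out.
Only one drawer left: jack ∈ South.
(e) (exactly one): flask ∉ South.
Only one drawer left: flask ∈ Right.
(c) (exactly one): knob ∈ South.
(g): badge ∉ South.
Only one drawer left: badge ∈ Right.
(b): rivet matches knob: rivet ∉ Right.
(b): rivet matches knob: rivet ∈ South.

Right = {badge, flask}; North = {}; South = {jack, knob, rivet}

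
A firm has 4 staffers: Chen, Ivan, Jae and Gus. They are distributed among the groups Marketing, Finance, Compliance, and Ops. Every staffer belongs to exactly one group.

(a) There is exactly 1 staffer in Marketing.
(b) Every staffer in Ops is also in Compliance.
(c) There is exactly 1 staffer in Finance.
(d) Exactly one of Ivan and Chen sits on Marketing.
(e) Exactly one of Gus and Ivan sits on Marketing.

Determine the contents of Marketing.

Marketing = {Ivan}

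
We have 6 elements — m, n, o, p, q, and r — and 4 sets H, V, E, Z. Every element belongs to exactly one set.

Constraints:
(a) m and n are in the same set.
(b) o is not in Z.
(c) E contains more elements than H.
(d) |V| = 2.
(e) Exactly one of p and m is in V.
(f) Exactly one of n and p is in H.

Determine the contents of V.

V = {m, n}

From (b): o ∉ Z.
Suppose m ∉ V: no assignment then satisfies all the clues, so m ∈ V.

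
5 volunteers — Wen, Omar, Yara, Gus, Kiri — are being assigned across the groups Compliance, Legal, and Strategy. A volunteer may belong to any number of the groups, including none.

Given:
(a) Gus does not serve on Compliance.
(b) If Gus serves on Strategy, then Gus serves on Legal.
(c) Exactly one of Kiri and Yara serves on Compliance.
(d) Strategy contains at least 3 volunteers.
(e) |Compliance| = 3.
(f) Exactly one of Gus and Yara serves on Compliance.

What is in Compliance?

Compliance = {Omar, Wen, Yara}

From (a): Gus ∉ Compliance.
(f) (exactly one): Yara ∈ Compliance.
(c) (exactly one): Kiri ∉ Compliance.
(e): only 3 candidates remain for Compliance, so all are in.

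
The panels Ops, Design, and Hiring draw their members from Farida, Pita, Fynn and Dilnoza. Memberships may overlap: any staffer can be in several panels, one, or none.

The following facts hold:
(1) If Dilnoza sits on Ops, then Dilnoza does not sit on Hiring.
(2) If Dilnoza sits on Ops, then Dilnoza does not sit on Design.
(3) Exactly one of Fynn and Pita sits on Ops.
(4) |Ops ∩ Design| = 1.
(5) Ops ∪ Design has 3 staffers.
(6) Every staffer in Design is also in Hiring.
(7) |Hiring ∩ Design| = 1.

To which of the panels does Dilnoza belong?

Dilnoza: Ops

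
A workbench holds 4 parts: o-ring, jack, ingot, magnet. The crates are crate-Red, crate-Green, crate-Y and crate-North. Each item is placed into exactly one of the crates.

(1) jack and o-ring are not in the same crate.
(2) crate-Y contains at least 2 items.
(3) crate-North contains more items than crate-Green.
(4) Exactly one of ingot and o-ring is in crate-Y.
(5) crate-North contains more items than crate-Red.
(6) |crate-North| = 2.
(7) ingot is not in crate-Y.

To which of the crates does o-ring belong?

o-ring: crate-Y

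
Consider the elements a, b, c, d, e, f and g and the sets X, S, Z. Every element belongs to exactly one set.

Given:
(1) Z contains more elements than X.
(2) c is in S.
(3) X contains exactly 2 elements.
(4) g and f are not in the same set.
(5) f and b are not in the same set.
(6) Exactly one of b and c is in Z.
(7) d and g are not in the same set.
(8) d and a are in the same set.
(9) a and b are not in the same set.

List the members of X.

X = {a, d}

From (2): c ∈ S.
(6) (exactly one): b ∈ Z.
(9): a ∉ Z.
(5): f ∉ Z.
(8): d matches a: d ∉ Z.
Suppose a ∉ X: no assignment then satisfies all the clues, so a ∈ X.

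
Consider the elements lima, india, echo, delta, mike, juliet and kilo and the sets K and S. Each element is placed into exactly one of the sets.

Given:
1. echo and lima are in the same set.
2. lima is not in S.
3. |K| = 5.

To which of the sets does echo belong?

From (2): lima ∉ S.
(1): echo matches lima: echo ∉ S.
Only one set left: lima ∈ K.
Only one set left: echo ∈ K.

echo: K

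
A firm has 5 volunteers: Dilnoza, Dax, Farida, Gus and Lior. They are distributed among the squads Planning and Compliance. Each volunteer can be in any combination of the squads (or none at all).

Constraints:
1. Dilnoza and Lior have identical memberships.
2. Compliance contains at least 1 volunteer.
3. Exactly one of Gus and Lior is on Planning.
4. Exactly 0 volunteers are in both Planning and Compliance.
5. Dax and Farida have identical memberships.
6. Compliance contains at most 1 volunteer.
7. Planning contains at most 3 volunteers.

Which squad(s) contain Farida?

Farida: none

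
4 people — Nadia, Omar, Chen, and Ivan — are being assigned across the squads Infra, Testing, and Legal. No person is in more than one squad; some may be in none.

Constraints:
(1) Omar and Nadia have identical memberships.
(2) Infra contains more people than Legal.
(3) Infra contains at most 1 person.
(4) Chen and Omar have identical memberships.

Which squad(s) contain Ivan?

Ivan: Infra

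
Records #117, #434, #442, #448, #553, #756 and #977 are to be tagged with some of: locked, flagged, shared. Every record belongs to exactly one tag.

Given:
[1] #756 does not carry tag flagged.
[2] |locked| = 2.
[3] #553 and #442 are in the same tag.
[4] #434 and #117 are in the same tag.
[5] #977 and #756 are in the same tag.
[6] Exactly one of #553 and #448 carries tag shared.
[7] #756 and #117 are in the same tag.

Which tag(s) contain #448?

#448: shared

From (1): #756 ∉ flagged.
(5): #977 matches #756: #977 ∉ flagged.
(7): #117 matches #756: #117 ∉ flagged.
(4): #434 matches #117: #434 ∉ flagged.
Suppose #448 ∈ locked: no assignment then satisfies all the clues, so #448 ∉ locked.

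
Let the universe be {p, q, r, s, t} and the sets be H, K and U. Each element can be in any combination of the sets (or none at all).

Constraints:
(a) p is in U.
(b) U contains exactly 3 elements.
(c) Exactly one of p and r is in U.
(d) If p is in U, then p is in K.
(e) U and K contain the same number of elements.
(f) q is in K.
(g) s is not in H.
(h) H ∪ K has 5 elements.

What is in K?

K = {p, q, s}

From (a): p ∈ U.
From (f): q ∈ K.
From (g): s ∉ H.
(c) (exactly one): r ∉ U.
(d): p ∈ K.
Suppose r ∈ K: no assignment then satisfies all the clues, so r ∉ K.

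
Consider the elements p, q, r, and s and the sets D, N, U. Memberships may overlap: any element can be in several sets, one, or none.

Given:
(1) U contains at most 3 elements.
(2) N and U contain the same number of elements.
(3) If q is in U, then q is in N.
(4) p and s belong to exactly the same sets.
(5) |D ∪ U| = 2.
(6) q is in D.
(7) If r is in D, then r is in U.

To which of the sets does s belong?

s: none

From (6): q ∈ D.
Suppose s ∈ D: no assignment then satisfies all the clues, so s ∉ D.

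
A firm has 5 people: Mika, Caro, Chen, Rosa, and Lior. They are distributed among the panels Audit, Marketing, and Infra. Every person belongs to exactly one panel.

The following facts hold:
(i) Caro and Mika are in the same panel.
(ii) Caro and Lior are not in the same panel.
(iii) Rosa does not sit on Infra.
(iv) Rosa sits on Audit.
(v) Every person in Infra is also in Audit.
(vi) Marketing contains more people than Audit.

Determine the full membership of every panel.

Audit = {Lior, Rosa}; Marketing = {Caro, Chen, Mika}; Infra = {}

From (iii): Rosa ∉ Infra.
From (iv): Rosa ∈ Audit.
Suppose Mika ∈ Audit: no assignment then satisfies all the clues, so Mika ∉ Audit.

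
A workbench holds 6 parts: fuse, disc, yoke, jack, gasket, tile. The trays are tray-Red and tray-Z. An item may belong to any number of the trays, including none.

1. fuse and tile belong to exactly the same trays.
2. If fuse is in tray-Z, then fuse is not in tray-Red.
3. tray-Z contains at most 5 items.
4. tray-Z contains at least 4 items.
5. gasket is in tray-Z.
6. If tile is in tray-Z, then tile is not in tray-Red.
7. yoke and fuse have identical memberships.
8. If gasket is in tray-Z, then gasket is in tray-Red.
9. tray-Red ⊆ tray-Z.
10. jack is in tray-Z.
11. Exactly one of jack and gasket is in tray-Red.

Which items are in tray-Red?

tray-Red = {gasket}

From (5): gasket ∈ tray-Z.
From (10): jack ∈ tray-Z.
(8): gasket ∈ tray-Red.
(11) (exactly one): jack ∉ tray-Red.
Suppose fuse ∈ tray-Red: no assignment then satisfies all the clues, so fuse ∉ tray-Red.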